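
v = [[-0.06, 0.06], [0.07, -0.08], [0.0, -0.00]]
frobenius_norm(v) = 0.14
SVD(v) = [[-0.62, 0.78],  [0.78, 0.62],  [0.0, 0.0]] @ diag([0.13594307642792056, 0.004413612048261456]) @ [[0.68, -0.74], [-0.74, -0.68]]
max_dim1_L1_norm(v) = 0.15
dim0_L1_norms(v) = [0.13, 0.14]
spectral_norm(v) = 0.14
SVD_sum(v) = [[-0.06, 0.06], [0.07, -0.08], [0.00, 0.00]] + [[-0.00,-0.0], [-0.0,-0.0], [0.00,0.0]]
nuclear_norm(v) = 0.14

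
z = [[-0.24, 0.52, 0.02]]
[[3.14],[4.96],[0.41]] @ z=[[-0.75, 1.63, 0.06], [-1.19, 2.58, 0.10], [-0.1, 0.21, 0.01]]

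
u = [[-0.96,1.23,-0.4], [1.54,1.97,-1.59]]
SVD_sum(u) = [[0.30,  0.52,  -0.38],[1.24,  2.14,  -1.59]] + [[-1.26, 0.71, -0.02],  [0.30, -0.17, 0.0]]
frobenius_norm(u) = 3.37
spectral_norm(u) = 3.03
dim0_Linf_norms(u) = [1.54, 1.97, 1.59]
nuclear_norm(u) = 4.51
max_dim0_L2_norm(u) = 2.32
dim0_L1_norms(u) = [2.5, 3.2, 1.99]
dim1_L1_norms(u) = [2.59, 5.1]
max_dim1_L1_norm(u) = 5.1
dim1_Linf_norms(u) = [1.23, 1.97]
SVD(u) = [[0.23,0.97], [0.97,-0.23]] @ diag([3.0267314136196934, 1.4879505871525884]) @ [[0.42, 0.73, -0.54],[-0.87, 0.49, -0.01]]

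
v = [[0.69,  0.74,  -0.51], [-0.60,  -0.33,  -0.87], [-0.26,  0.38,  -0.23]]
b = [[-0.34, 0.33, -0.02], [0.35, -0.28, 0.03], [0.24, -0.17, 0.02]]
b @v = [[-0.43, -0.37, -0.11],[0.4, 0.36, 0.06],[0.26, 0.24, 0.02]]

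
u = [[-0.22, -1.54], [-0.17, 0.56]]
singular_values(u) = [1.65, 0.23]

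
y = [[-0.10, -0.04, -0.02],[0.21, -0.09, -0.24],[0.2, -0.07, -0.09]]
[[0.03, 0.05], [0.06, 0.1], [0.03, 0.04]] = y @[[-0.10,-0.16], [-0.47,-0.76], [-0.16,-0.26]]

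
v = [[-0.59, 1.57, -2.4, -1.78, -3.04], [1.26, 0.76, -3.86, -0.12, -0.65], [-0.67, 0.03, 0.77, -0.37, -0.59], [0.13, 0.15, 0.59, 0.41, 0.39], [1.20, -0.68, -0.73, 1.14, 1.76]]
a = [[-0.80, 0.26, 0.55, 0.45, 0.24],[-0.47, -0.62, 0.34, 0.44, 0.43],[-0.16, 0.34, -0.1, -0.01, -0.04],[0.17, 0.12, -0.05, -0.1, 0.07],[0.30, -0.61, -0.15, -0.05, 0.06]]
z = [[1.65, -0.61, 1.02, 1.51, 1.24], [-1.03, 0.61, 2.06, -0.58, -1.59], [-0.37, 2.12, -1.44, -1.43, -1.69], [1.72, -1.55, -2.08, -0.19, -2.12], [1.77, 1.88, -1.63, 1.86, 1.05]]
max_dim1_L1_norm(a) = 2.3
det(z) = -64.88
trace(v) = 3.11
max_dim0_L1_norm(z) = 8.23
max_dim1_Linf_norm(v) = 3.86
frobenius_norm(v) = 6.90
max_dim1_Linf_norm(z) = 2.12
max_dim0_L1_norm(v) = 8.35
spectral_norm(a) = 1.40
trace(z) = 1.68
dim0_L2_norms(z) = [3.16, 3.34, 3.79, 2.86, 3.54]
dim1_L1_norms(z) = [6.03, 5.87, 7.05, 7.66, 8.19]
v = a @ z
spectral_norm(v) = 5.70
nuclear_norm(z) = 14.81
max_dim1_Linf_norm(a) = 0.8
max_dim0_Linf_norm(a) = 0.8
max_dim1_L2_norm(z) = 3.77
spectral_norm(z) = 4.68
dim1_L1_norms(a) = [2.3, 2.3, 0.65, 0.51, 1.17]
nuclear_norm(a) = 2.75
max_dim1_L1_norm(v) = 9.38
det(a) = -0.00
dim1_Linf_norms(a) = [0.8, 0.62, 0.34, 0.17, 0.61]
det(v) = -0.00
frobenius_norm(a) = 1.75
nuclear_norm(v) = 10.11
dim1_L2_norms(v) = [4.58, 4.18, 1.24, 0.84, 2.61]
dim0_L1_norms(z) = [6.54, 6.77, 8.23, 5.57, 7.69]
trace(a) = -1.56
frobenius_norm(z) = 7.50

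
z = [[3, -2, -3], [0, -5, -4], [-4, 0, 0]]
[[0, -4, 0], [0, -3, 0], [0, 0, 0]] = z@ [[0, 0, 0], [0, -1, 0], [0, 2, 0]]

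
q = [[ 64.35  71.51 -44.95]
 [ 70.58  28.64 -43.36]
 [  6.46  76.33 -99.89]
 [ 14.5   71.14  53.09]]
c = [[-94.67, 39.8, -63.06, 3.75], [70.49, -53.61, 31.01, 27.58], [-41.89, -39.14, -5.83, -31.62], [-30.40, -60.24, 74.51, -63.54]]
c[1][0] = 70.49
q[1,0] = 70.58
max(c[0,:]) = 39.8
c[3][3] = -63.54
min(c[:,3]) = -63.54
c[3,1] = -60.24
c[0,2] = -63.06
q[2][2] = -99.89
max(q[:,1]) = 76.33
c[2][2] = -5.83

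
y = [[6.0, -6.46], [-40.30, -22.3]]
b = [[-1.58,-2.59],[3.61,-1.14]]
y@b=[[-32.80, -8.18],[-16.83, 129.8]]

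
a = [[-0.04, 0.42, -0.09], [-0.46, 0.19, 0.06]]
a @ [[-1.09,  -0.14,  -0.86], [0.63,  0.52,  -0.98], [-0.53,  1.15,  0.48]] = [[0.36, 0.12, -0.42], [0.59, 0.23, 0.24]]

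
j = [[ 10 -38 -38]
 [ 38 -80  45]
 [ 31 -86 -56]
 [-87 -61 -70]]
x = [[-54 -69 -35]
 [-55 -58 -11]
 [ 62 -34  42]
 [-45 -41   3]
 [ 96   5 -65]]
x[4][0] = 96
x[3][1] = -41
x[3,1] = -41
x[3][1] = -41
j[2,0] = 31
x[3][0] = -45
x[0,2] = -35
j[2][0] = 31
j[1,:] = [38, -80, 45]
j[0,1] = -38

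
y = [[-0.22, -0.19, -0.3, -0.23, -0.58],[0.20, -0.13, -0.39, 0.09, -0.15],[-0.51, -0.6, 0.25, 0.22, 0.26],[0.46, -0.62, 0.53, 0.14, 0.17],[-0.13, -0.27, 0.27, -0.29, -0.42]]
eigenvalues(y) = [(0.93+0j), (-0.01+0j), (-0.43+0.33j), (-0.43-0.33j), (-0.45+0j)]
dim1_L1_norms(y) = [1.52, 0.96, 1.84, 1.92, 1.38]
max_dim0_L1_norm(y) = 1.81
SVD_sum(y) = [[-0.02, 0.22, -0.21, -0.08, -0.13],  [-0.01, 0.12, -0.11, -0.04, -0.07],  [0.04, -0.43, 0.41, 0.15, 0.25],  [0.05, -0.56, 0.53, 0.19, 0.32],  [0.01, -0.08, 0.07, 0.03, 0.04]] + [[-0.30, -0.34, -0.01, -0.19, -0.43], [-0.02, -0.03, -0.0, -0.02, -0.04], [-0.14, -0.16, -0.00, -0.09, -0.2], [0.02, 0.02, 0.0, 0.01, 0.03], [-0.26, -0.29, -0.01, -0.16, -0.36]] + [[0.08, -0.01, 0.01, -0.02, -0.04], [0.17, -0.03, 0.02, -0.04, -0.08], [-0.43, 0.06, -0.05, 0.1, 0.21], [0.38, -0.06, 0.05, -0.09, -0.18], [0.16, -0.02, 0.02, -0.04, -0.08]] + [[0.02, -0.06, -0.09, 0.06, 0.01], [0.07, -0.19, -0.30, 0.18, 0.03], [0.02, -0.07, -0.10, 0.06, 0.01], [0.01, -0.03, -0.04, 0.03, 0.0], [-0.04, 0.12, 0.19, -0.12, -0.02]] + [[0.0,-0.0,-0.0,-0.00,0.0], [-0.00,0.00,0.00,0.00,-0.0], [-0.00,0.0,0.0,0.0,-0.0], [0.0,-0.00,-0.00,-0.00,0.0], [-0.00,0.0,0.00,0.0,-0.0]]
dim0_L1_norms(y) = [1.52, 1.81, 1.74, 0.97, 1.58]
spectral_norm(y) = 1.15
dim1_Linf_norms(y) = [0.58, 0.39, 0.6, 0.62, 0.42]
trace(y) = -0.38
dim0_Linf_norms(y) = [0.51, 0.62, 0.53, 0.29, 0.58]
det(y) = 0.00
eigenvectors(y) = [[-0.31+0.00j,0.06+0.00j,(-0.32-0.27j),(-0.32+0.27j),0.05+0.00j], [(-0.29+0j),-0.23+0.00j,(0.27-0.01j),0.27+0.01j,0.53+0.00j], [(0.71+0j),-0.27+0.00j,0.28-0.25j,(0.28+0.25j),(0.67+0j)], [(0.55+0j),(-0.78+0j),0.14+0.53j,(0.14-0.53j),0.06+0.00j], [0.11+0.00j,0.51+0.00j,-0.56+0.00j,-0.56-0.00j,-0.52+0.00j]]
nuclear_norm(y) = 3.31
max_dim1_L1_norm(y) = 1.92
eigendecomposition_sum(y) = [[(0.13-0j),0.16+0.00j,-0.23+0.00j,(-0.04-0j),(-0.12+0j)], [(0.12-0j),(0.15+0j),(-0.22+0j),-0.04-0.00j,(-0.12+0j)], [-0.30+0.00j,(-0.37-0j),(0.53-0j),(0.09+0j),0.28-0.00j], [-0.23+0.00j,-0.29-0.00j,0.41-0.00j,0.07+0.00j,(0.22-0j)], [(-0.05+0j),-0.06-0.00j,(0.08-0j),0.01+0.00j,(0.04-0j)]] + [[0.00-0.00j,(-0+0j),(-0-0j),-0j,-0.00+0.00j], [-0.00+0.00j,0.00-0.00j,0.00+0.00j,-0.00+0.00j,-0j], [(-0+0j),0.00-0.00j,0j,-0.00+0.00j,0.00-0.00j], [(-0.01+0j),0.01-0.00j,0.00+0.00j,(-0+0j),(0.01-0j)], [(0.01-0j),-0.01+0.00j,-0.00-0.00j,-0j,(-0.01+0j)]] + [[-0.18+0.21j,-0.14-0.38j,-0.03+0.05j,-0.09-0.09j,-0.20-0.31j], [-0.00-0.17j,(0.23+0.12j),(-0.01-0.04j),0.08+0.00j,(0.23+0.06j)], [(-0.16-0.19j),(0.35-0.07j),(-0.04-0.03j),(0.09-0.07j),0.30-0.14j], [0.35-0.09j,(-0.13+0.51j),(0.07-0.03j),0.04+0.16j,(-0+0.48j)], [-0.00+0.36j,-0.47-0.26j,0.02+0.07j,(-0.17-0.01j),-0.47-0.13j]] + [[(-0.18-0.21j), (-0.14+0.38j), -0.03-0.05j, -0.09+0.09j, -0.20+0.31j], [-0.00+0.17j, (0.23-0.12j), (-0.01+0.04j), 0.08-0.00j, (0.23-0.06j)], [(-0.16+0.19j), 0.35+0.07j, -0.04+0.03j, (0.09+0.07j), 0.30+0.14j], [0.35+0.09j, -0.13-0.51j, (0.07+0.03j), 0.04-0.16j, -0.00-0.48j], [(-0-0.36j), -0.47+0.26j, 0.02-0.07j, (-0.17+0.01j), -0.47+0.13j]] + [[(0.01-0j), (-0.07+0j), -0.02-0.00j, -0.00-0.00j, -0.05-0.00j],[0.09-0.00j, (-0.74+0j), (-0.16-0j), (-0.04-0j), -0.49-0.00j],[(0.11-0j), (-0.94+0j), (-0.2-0j), (-0.05-0j), -0.62-0.00j],[(0.01-0j), (-0.09+0j), (-0.02-0j), (-0-0j), (-0.06-0j)],[-0.09+0.00j, (0.73-0j), 0.16+0.00j, 0.04+0.00j, (0.49+0j)]]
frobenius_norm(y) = 1.72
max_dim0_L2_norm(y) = 0.93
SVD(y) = [[-0.29, 0.71, -0.13, 0.23, -0.58], [-0.16, 0.06, -0.27, 0.79, 0.53], [0.57, 0.34, 0.69, 0.27, 0.08], [0.74, -0.05, -0.61, 0.12, -0.26], [0.1, 0.61, -0.26, -0.49, 0.56]] @ diag([1.153139729703291, 0.9147982524310618, 0.7166494779215229, 0.5200226706744024, 0.001693785218916106]) @ [[0.06, -0.65, 0.62, 0.22, 0.37], [-0.46, -0.52, -0.02, -0.29, -0.65], [-0.87, 0.13, -0.10, 0.21, 0.42], [0.16, -0.48, -0.73, 0.45, 0.08], [-0.06, 0.23, 0.27, 0.79, -0.50]]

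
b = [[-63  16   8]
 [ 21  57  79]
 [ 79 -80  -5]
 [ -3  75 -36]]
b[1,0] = 21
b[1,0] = 21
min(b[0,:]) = -63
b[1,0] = 21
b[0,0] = -63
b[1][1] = 57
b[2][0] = 79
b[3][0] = -3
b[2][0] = 79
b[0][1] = 16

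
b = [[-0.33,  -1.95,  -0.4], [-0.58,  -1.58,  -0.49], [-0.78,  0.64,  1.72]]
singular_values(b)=[2.86, 1.69, 0.26]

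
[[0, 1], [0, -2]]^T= [[0, 0], [1, -2]]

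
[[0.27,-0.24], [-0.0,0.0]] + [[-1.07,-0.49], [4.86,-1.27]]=[[-0.80, -0.73], [4.86, -1.27]]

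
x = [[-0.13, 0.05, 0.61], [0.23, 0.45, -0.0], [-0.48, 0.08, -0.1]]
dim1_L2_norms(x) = [0.63, 0.51, 0.5]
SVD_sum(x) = [[-0.19,0.01,0.59], [0.02,-0.00,-0.06], [-0.02,0.00,0.05]] + [[0.06, 0.04, 0.02], [0.34, 0.2, 0.11], [-0.32, -0.19, -0.10]] + [[-0.0, 0.00, -0.00], [-0.13, 0.25, -0.05], [-0.14, 0.27, -0.05]]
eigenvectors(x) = [[-0.72+0.00j, (-0.72-0j), (0.12+0j)], [0.15+0.14j, 0.15-0.14j, (0.99+0j)], [(-0.01-0.66j), -0.01+0.66j, 0.04+0.00j]]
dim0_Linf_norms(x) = [0.48, 0.45, 0.61]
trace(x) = 0.22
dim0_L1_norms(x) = [0.84, 0.58, 0.71]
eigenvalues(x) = [(-0.13+0.55j), (-0.13-0.55j), (0.48+0j)]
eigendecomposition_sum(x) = [[-0.07+0.26j, (-0-0.03j), (0.3+0.06j)], [0.07-0.04j, -0.01+0.01j, -0.05-0.07j], [-0.24-0.06j, (0.03-0j), -0.05+0.27j]] + [[(-0.07-0.26j),(-0+0.03j),0.30-0.06j], [0.07+0.04j,-0.01-0.01j,(-0.05+0.07j)], [-0.24+0.06j,(0.03+0j),(-0.05-0.27j)]] + [[(0.01-0j), (0.06+0j), 0.01+0.00j], [(0.1-0j), 0.46+0.00j, (0.1+0j)], [0.00-0.00j, (0.02+0j), 0j]]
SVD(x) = [[-0.99, 0.13, -0.01], [0.10, 0.72, -0.69], [-0.09, -0.68, -0.73]] @ diag([0.6266871555498156, 0.5695555820458312, 0.4202019134051102]) @ [[0.31, -0.02, -0.95], [0.83, 0.48, 0.26], [0.46, -0.87, 0.17]]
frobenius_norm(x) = 0.95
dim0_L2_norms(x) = [0.55, 0.46, 0.62]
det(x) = 0.15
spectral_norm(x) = 0.63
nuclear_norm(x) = 1.62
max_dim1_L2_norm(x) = 0.63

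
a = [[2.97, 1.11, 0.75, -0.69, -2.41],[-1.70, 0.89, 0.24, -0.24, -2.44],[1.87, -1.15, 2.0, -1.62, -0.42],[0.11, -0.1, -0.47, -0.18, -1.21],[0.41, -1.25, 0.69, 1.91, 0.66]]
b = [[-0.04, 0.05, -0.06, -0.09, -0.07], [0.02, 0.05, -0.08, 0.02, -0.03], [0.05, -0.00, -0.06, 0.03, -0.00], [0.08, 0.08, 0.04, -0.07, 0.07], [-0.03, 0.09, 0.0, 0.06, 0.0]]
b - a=[[-3.01, -1.06, -0.81, 0.6, 2.34], [1.72, -0.84, -0.32, 0.26, 2.41], [-1.82, 1.15, -2.06, 1.65, 0.42], [-0.03, 0.18, 0.51, 0.11, 1.28], [-0.44, 1.34, -0.69, -1.85, -0.66]]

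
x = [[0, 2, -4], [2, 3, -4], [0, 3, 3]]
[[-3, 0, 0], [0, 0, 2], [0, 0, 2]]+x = [[-3, 2, -4], [2, 3, -2], [0, 3, 5]]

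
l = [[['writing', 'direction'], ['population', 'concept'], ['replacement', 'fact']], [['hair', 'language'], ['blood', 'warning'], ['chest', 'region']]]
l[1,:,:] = [['hair', 'language'], ['blood', 'warning'], ['chest', 'region']]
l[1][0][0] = 'hair'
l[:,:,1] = [['direction', 'concept', 'fact'], ['language', 'warning', 'region']]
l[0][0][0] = 'writing'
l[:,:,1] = [['direction', 'concept', 'fact'], ['language', 'warning', 'region']]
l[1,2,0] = 'chest'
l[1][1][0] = 'blood'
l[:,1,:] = [['population', 'concept'], ['blood', 'warning']]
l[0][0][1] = 'direction'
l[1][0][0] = 'hair'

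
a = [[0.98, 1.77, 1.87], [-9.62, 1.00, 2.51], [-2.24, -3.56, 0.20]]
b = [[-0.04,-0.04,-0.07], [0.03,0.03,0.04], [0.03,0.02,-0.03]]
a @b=[[0.07,  0.05,  -0.05], [0.49,  0.46,  0.64], [-0.01,  -0.01,  0.01]]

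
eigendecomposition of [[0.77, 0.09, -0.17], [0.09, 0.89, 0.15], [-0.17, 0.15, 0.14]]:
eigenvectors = [[0.25, -0.89, 0.39], [-0.2, 0.35, 0.92], [0.95, 0.31, 0.09]]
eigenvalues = [0.06, 0.79, 0.94]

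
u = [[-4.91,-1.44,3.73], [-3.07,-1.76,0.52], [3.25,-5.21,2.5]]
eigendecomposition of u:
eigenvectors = [[0.38, -0.79, 0.39], [-0.11, -0.61, 0.77], [0.92, -0.08, 0.5]]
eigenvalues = [4.48, -5.67, -2.98]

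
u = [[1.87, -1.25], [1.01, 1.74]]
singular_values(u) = [2.27, 1.99]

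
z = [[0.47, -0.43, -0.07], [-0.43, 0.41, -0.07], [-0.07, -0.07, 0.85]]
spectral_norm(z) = 0.87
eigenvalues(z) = [-0.0, 0.87, 0.86]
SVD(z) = [[-0.72, 0.15, 0.68],[0.62, -0.29, 0.73],[0.3, 0.95, 0.12]] @ diag([0.8721448764494336, 0.8603818513483639, 0.002526727797797424]) @ [[-0.72, 0.62, 0.3], [0.15, -0.29, 0.95], [-0.68, -0.73, -0.12]]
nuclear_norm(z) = 1.74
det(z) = -0.00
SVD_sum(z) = [[0.45, -0.39, -0.19], [-0.39, 0.34, 0.17], [-0.19, 0.17, 0.08]] + [[0.02,-0.04,0.12], [-0.04,0.07,-0.24], [0.12,-0.24,0.77]] + [[-0.00, -0.00, -0.0], [-0.0, -0.0, -0.00], [-0.00, -0.00, -0.00]]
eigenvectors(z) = [[-0.68, -0.72, 0.15],[-0.73, 0.62, -0.29],[-0.12, 0.3, 0.95]]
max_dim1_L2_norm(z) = 0.86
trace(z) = 1.73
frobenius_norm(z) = 1.23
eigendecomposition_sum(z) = [[-0.00, -0.00, -0.0], [-0.0, -0.00, -0.00], [-0.0, -0.00, -0.00]] + [[0.45, -0.39, -0.19],[-0.39, 0.34, 0.17],[-0.19, 0.17, 0.08]] + [[0.02, -0.04, 0.12], [-0.04, 0.07, -0.24], [0.12, -0.24, 0.77]]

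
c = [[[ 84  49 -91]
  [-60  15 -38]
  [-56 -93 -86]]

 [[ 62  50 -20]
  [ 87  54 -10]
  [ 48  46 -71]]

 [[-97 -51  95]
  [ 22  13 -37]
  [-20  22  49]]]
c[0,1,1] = 15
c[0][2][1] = -93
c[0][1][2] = -38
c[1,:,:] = [[62, 50, -20], [87, 54, -10], [48, 46, -71]]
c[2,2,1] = 22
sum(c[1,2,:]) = 23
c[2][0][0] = -97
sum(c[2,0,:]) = -53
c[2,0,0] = -97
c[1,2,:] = [48, 46, -71]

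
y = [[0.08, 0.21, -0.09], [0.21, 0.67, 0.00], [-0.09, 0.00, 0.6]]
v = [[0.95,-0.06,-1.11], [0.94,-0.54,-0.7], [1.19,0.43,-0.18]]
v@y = [[0.16, 0.16, -0.75], [0.02, -0.16, -0.50], [0.2, 0.54, -0.22]]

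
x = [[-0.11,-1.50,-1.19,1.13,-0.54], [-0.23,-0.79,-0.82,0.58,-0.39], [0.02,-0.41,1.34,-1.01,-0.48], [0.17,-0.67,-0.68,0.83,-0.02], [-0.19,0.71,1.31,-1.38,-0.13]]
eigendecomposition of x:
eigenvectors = [[0.48, -0.78, -0.58, -0.36, -0.47],[0.3, -0.55, -0.06, 0.28, -0.40],[-0.52, -0.13, -0.35, 0.47, 0.01],[0.31, -0.18, -0.52, 0.67, -0.2],[-0.56, 0.2, 0.52, -0.34, 0.76]]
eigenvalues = [1.64, -0.98, 0.5, -0.01, -0.01]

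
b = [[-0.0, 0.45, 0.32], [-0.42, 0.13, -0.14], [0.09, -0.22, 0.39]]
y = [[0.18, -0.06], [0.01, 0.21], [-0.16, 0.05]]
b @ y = [[-0.05, 0.11], [-0.05, 0.05], [-0.05, -0.03]]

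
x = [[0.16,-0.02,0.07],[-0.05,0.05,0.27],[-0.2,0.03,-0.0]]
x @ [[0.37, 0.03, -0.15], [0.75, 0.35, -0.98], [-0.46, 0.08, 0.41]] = [[0.01,0.00,0.02], [-0.11,0.04,0.07], [-0.05,0.00,0.00]]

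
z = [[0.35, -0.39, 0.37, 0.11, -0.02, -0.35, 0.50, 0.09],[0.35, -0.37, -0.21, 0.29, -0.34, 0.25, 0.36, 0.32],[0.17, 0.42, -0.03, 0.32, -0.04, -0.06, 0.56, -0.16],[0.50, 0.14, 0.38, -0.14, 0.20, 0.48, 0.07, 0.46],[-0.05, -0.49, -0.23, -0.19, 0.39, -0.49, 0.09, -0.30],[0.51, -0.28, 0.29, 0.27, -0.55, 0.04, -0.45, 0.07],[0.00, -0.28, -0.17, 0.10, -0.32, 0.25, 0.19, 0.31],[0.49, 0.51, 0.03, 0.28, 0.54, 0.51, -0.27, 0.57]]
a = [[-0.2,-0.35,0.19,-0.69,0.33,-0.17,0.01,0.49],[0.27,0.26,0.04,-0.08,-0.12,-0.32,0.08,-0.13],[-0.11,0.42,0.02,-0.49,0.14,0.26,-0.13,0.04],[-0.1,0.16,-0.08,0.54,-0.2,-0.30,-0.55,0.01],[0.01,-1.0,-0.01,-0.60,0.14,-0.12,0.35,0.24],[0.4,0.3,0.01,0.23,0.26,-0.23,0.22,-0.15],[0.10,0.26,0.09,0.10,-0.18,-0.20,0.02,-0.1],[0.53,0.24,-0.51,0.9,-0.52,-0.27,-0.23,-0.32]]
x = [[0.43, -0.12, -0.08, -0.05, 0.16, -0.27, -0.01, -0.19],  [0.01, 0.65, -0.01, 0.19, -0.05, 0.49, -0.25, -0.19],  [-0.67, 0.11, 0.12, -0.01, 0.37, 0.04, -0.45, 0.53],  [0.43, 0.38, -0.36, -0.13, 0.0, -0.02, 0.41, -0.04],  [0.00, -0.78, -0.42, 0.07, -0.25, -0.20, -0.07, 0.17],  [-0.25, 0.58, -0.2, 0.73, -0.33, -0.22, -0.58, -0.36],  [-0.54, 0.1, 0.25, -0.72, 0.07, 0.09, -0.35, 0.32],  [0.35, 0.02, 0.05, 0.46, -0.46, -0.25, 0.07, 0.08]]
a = z @ x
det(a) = 0.00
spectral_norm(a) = 2.07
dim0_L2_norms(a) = [0.77, 1.27, 0.56, 1.5, 0.76, 0.68, 0.74, 0.67]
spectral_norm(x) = 1.60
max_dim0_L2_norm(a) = 1.5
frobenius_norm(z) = 2.64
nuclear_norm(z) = 6.30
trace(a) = 0.23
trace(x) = 0.33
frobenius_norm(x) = 2.67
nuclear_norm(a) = 5.47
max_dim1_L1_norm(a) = 3.52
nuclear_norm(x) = 6.51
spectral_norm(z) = 1.62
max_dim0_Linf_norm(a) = 1.0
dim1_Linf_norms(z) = [0.5, 0.37, 0.56, 0.5, 0.49, 0.55, 0.32, 0.57]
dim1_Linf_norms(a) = [0.69, 0.32, 0.49, 0.55, 1.0, 0.4, 0.26, 0.9]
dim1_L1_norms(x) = [1.31, 1.84, 2.3, 1.77, 1.96, 3.25, 2.44, 1.74]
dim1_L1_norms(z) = [2.18, 2.49, 1.76, 2.37, 2.23, 2.46, 1.62, 3.2]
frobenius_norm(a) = 2.61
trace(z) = 1.00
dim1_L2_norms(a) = [1.03, 0.54, 0.73, 0.88, 1.25, 0.7, 0.42, 1.38]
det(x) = -0.05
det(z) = 0.00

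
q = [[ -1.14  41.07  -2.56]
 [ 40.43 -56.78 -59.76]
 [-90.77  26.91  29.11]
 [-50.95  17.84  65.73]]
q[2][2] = 29.11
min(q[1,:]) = -59.76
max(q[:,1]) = 41.07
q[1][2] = -59.76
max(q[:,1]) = 41.07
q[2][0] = -90.77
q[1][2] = -59.76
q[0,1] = 41.07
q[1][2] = -59.76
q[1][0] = 40.43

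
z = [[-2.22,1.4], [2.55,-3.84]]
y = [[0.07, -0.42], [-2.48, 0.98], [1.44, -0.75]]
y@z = [[-1.23, 1.71], [8.0, -7.24], [-5.11, 4.90]]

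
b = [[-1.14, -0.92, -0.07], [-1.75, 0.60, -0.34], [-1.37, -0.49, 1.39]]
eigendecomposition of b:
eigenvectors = [[0.73, 0.34, 0.27], [0.56, -0.92, -0.8], [0.39, 0.19, 0.54]]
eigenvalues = [-1.89, 1.32, 1.43]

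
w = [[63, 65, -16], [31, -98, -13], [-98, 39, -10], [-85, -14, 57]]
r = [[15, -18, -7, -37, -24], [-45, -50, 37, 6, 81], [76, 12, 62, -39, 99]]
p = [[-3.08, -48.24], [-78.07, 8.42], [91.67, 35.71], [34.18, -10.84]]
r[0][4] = -24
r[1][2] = 37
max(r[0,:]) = 15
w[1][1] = -98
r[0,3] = -37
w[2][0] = -98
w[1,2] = -13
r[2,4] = 99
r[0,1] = -18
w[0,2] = -16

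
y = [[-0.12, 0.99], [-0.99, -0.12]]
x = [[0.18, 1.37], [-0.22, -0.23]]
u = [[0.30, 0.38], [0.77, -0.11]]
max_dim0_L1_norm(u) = 1.07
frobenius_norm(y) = 1.41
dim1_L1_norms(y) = [1.11, 1.11]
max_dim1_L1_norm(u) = 0.88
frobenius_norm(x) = 1.42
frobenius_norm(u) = 0.92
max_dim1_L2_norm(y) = 1.0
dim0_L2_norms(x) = [0.28, 1.39]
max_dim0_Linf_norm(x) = 1.37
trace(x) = -0.05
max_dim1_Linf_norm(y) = 0.99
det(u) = -0.33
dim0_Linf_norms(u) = [0.77, 0.38]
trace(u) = 0.19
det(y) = 0.99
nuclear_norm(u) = 1.22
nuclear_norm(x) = 1.59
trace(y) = -0.24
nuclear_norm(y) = 1.99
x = y + u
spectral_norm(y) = 1.00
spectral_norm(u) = 0.83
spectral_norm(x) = 1.41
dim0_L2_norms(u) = [0.83, 0.4]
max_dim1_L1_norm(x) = 1.55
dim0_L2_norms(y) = [1.0, 1.0]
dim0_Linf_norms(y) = [0.99, 0.99]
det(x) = 0.26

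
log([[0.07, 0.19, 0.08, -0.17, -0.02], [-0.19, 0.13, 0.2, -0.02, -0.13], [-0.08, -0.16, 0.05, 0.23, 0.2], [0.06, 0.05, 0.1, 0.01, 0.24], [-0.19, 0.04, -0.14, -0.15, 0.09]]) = [[-1.22+0.03j, 0.90-0.01j, 0.37+0.02j, -0.76-0.02j, 0.52+0.00j], [1.82-2.42j, -1.53+0.53j, 3.02-1.92j, (-2.85+1.73j), (-0.06-0.11j)], [-2.40+1.44j, -0.38-0.32j, -3.15+1.14j, (2.25-1.03j), 0.23+0.07j], [(3.02-2.02j), -0.43+0.44j, (2.39-1.6j), -3.45+1.44j, 1.31-0.10j], [(-0.68+0.01j), 0.34-0.00j, -0.56+0.01j, -0.79-0.01j, (-1.26+0j)]]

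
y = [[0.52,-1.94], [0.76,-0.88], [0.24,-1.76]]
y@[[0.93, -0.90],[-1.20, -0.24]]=[[2.81, -0.0], [1.76, -0.47], [2.34, 0.21]]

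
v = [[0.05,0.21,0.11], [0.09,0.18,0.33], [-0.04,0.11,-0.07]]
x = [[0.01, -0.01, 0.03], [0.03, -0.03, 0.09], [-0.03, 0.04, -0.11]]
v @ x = [[0.00,-0.00,0.01], [-0.0,0.01,-0.02], [0.00,-0.01,0.02]]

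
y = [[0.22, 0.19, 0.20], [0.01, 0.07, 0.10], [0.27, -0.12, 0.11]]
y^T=[[0.22, 0.01, 0.27], [0.19, 0.07, -0.12], [0.20, 0.10, 0.11]]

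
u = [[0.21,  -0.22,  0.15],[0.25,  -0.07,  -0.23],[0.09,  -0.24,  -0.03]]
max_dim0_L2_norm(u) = 0.34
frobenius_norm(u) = 0.55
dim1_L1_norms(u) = [0.58, 0.55, 0.36]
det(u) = -0.02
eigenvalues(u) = [(-0.26+0j), (0.18+0.17j), (0.18-0.17j)]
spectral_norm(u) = 0.45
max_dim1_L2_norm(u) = 0.35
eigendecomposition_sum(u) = [[0.01-0.00j, -0.02-0.00j, -0.03+0.00j], [(0.09-0j), (-0.11-0j), -0.17+0.00j], [(0.09-0j), -0.11-0.00j, (-0.16+0j)]] + [[0.10+0.09j, (-0.1+0.1j), (0.09-0.11j)], [0.08-0.02j, 0.02+0.09j, (-0.03-0.09j)], [0.00+0.06j, (-0.07-0j), (0.07-0.01j)]] + [[0.10-0.09j,  -0.10-0.10j,  0.09+0.11j],  [0.08+0.02j,  (0.02-0.09j),  -0.03+0.09j],  [-0.06j,  -0.07+0.00j,  0.07+0.01j]]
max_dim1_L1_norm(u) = 0.58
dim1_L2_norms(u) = [0.34, 0.35, 0.26]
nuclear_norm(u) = 0.87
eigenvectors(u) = [[-0.11+0.00j,(0.79+0j),0.79-0.00j], [-0.71+0.00j,0.26-0.42j,0.26+0.42j], [-0.70+0.00j,0.25+0.27j,(0.25-0.27j)]]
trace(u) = 0.11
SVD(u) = [[-0.64, 0.59, -0.5], [-0.57, -0.79, -0.21], [-0.52, 0.15, 0.84]] @ diag([0.4468831310790087, 0.2947509540511054, 0.12376325077737975]) @ [[-0.72, 0.68, 0.11], [-0.21, -0.37, 0.9], [-0.66, -0.63, -0.41]]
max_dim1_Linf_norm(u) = 0.25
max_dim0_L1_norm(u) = 0.55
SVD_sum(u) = [[0.21, -0.19, -0.03],[0.18, -0.17, -0.03],[0.17, -0.16, -0.03]] + [[-0.04, -0.06, 0.16], [0.05, 0.09, -0.21], [-0.01, -0.02, 0.04]] + [[0.04, 0.04, 0.03], [0.02, 0.02, 0.01], [-0.07, -0.07, -0.04]]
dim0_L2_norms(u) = [0.34, 0.33, 0.28]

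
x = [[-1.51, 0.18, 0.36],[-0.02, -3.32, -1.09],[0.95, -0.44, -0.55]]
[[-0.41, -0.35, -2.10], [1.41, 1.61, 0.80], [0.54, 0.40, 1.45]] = x @ [[0.09, 0.16, 1.31], [-0.21, -0.46, -0.17], [-0.66, -0.08, -0.24]]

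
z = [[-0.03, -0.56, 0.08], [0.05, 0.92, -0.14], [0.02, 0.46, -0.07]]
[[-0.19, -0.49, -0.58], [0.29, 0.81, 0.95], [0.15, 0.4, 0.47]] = z @ [[-0.34, 0.17, 1.15],[0.67, 0.97, 0.92],[2.23, 0.67, -0.32]]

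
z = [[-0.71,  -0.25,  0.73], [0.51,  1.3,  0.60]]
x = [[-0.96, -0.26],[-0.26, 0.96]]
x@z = [[0.55, -0.10, -0.86], [0.67, 1.31, 0.39]]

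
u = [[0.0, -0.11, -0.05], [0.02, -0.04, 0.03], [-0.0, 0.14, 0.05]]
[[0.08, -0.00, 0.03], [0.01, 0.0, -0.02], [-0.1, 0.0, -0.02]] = u@[[0.15, 0.45, -0.19], [-0.51, 0.07, 0.04], [-0.48, -0.11, -0.59]]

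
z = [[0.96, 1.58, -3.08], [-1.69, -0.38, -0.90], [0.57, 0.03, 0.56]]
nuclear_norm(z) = 5.69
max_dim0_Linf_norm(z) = 3.08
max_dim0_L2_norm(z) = 3.26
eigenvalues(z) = [(0.57+2.02j), (0.57-2.02j), (-0+0j)]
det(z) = -0.00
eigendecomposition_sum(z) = [[(0.48+1j), 0.79+0.02j, -1.54+1.07j], [(-0.84+0.13j), -0.19+0.58j, -0.45-1.37j], [0.29-0.12j, (0.02-0.22j), (0.28+0.44j)]] + [[0.48-1.00j,0.79-0.02j,-1.54-1.07j], [(-0.84-0.13j),-0.19-0.58j,-0.45+1.37j], [(0.29+0.12j),0.02+0.22j,(0.28-0.44j)]] + [[0.00-0.00j,0.00-0.00j,0.00-0.00j], [-0.00+0.00j,(-0+0j),-0.00+0.00j], [(-0+0j),(-0+0j),(-0+0j)]]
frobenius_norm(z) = 4.17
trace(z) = 1.14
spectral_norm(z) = 3.61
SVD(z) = [[-0.99, 0.1, 0.07],  [-0.07, -0.93, 0.35],  [0.1, 0.34, 0.93]] @ diag([3.6136942757820036, 2.072562015764009, 0.000609911964593073]) @ [[-0.21, -0.43, 0.88],[0.90, 0.26, 0.34],[0.37, -0.87, -0.33]]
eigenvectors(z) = [[0.77+0.00j, (0.77-0j), -0.37+0.00j], [(-0.17+0.57j), (-0.17-0.57j), 0.87+0.00j], [0.01-0.22j, (0.01+0.22j), (0.33+0j)]]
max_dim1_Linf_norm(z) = 3.08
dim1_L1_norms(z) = [5.62, 2.97, 1.16]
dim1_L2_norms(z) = [3.59, 1.95, 0.8]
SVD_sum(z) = [[0.76, 1.52, -3.15], [0.06, 0.11, -0.24], [-0.08, -0.15, 0.32]] + [[0.20, 0.06, 0.07],[-1.75, -0.49, -0.66],[0.65, 0.18, 0.24]] + [[0.0, -0.00, -0.0],[0.0, -0.0, -0.00],[0.0, -0.0, -0.0]]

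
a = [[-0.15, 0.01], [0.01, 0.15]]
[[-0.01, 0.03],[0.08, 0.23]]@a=[[0.0, 0.00], [-0.01, 0.04]]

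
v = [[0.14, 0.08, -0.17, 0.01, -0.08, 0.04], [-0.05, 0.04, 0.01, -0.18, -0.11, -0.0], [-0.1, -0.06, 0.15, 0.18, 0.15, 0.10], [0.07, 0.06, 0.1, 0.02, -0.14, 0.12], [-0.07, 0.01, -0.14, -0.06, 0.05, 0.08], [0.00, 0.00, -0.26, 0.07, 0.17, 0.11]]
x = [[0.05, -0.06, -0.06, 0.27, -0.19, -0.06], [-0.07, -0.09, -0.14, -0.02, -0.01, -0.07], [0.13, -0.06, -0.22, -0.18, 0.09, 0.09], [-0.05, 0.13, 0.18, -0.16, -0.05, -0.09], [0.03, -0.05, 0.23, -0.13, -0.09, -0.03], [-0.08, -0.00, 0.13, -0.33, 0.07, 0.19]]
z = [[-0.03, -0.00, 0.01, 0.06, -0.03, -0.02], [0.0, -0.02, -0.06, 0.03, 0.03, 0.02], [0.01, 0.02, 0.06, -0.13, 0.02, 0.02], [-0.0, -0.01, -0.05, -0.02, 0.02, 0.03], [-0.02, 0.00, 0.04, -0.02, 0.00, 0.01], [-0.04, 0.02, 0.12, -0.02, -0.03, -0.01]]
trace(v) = 0.51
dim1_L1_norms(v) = [0.52, 0.39, 0.74, 0.51, 0.41, 0.61]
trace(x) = -0.32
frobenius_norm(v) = 0.65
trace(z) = -0.02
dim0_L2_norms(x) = [0.18, 0.19, 0.42, 0.51, 0.24, 0.25]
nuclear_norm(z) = 0.40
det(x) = -0.00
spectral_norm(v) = 0.41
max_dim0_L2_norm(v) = 0.39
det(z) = 0.00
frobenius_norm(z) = 0.24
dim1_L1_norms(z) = [0.15, 0.16, 0.26, 0.13, 0.09, 0.24]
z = v @ x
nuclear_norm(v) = 1.25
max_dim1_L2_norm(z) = 0.15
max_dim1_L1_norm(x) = 0.8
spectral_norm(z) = 0.19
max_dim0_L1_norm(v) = 0.83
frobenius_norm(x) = 0.79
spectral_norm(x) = 0.58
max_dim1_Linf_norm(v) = 0.26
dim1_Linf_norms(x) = [0.27, 0.14, 0.22, 0.18, 0.23, 0.33]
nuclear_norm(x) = 1.62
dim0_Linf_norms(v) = [0.14, 0.08, 0.26, 0.18, 0.17, 0.12]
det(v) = 0.00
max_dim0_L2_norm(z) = 0.16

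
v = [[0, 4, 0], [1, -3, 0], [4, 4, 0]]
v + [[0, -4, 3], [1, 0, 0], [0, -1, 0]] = [[0, 0, 3], [2, -3, 0], [4, 3, 0]]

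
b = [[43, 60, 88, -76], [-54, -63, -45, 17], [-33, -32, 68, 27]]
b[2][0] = -33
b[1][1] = -63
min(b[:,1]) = -63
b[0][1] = 60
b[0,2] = 88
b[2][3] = 27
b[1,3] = 17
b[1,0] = -54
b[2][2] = 68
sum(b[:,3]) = -32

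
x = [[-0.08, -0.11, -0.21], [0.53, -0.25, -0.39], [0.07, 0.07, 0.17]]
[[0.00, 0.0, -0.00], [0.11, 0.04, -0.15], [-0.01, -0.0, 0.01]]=x @ [[0.18,0.06,-0.25],[0.39,0.14,-0.55],[-0.28,-0.1,0.39]]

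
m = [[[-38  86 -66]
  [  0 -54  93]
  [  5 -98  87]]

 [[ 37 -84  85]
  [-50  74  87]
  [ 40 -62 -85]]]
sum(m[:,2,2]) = 2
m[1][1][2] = 87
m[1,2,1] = -62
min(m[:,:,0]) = -50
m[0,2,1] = -98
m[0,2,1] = -98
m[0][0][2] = -66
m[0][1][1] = -54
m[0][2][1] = -98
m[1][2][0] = 40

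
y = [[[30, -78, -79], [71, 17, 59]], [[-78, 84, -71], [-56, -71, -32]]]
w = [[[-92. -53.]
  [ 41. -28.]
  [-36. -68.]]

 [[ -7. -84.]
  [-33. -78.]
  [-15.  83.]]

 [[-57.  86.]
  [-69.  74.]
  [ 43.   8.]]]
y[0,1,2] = 59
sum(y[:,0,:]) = -192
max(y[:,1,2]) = 59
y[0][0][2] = -79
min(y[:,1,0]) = -56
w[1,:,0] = [-7.0, -33.0, -15.0]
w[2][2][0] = 43.0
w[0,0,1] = -53.0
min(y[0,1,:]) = 17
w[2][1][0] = -69.0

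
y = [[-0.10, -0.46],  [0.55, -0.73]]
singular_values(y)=[0.97, 0.34]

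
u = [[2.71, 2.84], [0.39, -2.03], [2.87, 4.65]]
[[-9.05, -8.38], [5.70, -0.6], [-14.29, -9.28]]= u @ [[-0.33,-2.83],[-2.87,-0.25]]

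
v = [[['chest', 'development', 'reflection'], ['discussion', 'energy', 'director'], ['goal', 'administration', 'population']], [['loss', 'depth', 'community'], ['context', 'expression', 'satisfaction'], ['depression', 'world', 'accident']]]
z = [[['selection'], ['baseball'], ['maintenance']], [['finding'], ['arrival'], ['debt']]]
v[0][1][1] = 'energy'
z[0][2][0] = 'maintenance'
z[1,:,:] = [['finding'], ['arrival'], ['debt']]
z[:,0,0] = ['selection', 'finding']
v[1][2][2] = 'accident'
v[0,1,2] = 'director'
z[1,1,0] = 'arrival'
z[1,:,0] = ['finding', 'arrival', 'debt']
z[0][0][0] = 'selection'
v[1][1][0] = 'context'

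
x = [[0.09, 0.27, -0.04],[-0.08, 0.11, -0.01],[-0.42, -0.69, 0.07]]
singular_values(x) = [0.86, 0.14, 0.01]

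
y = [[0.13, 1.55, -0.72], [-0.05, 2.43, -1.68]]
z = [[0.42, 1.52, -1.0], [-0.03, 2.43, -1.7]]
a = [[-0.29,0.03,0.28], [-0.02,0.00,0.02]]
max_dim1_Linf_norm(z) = 2.43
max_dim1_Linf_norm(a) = 0.29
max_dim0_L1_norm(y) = 3.98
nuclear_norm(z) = 3.86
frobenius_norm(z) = 3.50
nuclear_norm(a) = 0.41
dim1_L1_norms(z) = [2.94, 4.16]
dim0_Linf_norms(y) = [0.13, 2.43, 1.68]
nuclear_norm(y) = 3.69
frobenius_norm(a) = 0.41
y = a + z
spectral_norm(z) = 3.48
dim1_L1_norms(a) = [0.6, 0.04]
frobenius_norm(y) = 3.42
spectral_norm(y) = 3.40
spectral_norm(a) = 0.41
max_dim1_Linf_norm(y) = 2.43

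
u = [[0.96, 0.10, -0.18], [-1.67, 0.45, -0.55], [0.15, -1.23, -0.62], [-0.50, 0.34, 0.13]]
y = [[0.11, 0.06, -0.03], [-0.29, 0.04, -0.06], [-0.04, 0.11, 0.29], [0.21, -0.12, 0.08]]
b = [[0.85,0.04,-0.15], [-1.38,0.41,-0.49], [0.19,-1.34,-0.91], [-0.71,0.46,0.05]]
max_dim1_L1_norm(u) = 2.67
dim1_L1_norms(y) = [0.2, 0.39, 0.44, 0.41]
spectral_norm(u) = 2.10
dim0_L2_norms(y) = [0.38, 0.18, 0.31]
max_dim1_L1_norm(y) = 0.44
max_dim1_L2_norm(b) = 1.63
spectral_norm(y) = 0.39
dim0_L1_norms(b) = [3.13, 2.25, 1.6]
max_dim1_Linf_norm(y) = 0.29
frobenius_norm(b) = 2.54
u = b + y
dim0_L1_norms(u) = [3.28, 2.12, 1.48]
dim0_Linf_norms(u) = [1.67, 1.23, 0.62]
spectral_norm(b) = 1.98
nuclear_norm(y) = 0.83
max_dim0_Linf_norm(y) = 0.29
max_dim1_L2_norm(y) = 0.31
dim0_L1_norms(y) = [0.65, 0.33, 0.46]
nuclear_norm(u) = 3.99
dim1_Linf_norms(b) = [0.85, 1.38, 1.34, 0.71]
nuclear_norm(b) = 3.94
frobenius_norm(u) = 2.56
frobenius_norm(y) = 0.52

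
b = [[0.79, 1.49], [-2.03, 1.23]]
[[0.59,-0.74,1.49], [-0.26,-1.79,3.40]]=b @[[0.28, 0.44, -0.81], [0.25, -0.73, 1.43]]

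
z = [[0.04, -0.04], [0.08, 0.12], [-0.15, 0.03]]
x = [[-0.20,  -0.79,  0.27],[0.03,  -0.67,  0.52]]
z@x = [[-0.01, -0.0, -0.01],[-0.01, -0.14, 0.08],[0.03, 0.10, -0.02]]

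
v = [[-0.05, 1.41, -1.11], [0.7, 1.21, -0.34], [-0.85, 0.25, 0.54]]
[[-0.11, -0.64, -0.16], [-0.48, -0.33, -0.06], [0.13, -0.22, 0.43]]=v @ [[-0.35, 0.21, -0.21],[-0.25, -0.37, 0.18],[-0.2, 0.1, 0.38]]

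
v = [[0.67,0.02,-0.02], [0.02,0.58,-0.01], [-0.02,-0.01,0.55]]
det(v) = 0.213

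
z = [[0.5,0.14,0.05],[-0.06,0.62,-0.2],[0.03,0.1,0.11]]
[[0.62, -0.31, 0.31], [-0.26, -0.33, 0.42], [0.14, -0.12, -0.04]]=z @ [[1.14,-0.39,0.59], [0.00,-0.69,0.43], [0.98,-0.38,-0.92]]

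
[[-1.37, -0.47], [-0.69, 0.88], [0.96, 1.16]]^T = [[-1.37,-0.69,0.96], [-0.47,0.88,1.16]]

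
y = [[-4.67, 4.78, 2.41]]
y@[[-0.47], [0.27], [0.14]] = [[3.82]]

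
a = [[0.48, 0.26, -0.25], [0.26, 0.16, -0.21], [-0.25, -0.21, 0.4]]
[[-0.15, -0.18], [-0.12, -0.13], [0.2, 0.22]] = a@[[-0.03, -0.04],  [-0.15, -0.24],  [0.4, 0.39]]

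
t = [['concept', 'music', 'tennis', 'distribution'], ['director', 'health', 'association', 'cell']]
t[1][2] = 'association'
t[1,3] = 'cell'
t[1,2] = 'association'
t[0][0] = 'concept'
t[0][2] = 'tennis'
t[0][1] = 'music'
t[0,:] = ['concept', 'music', 'tennis', 'distribution']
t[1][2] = 'association'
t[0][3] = 'distribution'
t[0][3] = 'distribution'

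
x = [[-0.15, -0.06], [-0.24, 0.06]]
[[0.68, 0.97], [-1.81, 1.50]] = x@ [[2.9,-6.32], [-18.64,-0.31]]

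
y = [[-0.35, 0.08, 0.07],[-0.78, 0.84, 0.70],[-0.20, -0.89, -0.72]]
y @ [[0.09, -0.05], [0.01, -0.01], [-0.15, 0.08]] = [[-0.04, 0.02], [-0.17, 0.09], [0.08, -0.04]]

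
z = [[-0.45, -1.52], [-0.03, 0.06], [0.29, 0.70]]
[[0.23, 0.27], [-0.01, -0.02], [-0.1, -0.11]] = z @ [[0.10, 0.12], [-0.18, -0.21]]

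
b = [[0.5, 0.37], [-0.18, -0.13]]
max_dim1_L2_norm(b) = 0.62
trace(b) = 0.37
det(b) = 0.00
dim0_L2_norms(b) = [0.53, 0.39]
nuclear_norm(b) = 0.66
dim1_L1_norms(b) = [0.87, 0.31]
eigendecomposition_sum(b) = [[0.5, 0.37], [-0.18, -0.14]] + [[-0.00, -0.0], [0.00, 0.01]]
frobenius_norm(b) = 0.66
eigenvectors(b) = [[0.94, -0.6], [-0.34, 0.8]]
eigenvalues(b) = [0.37, 0.0]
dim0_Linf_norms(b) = [0.5, 0.37]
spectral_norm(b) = 0.66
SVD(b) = [[-0.94,0.34], [0.34,0.94]] @ diag([0.6604499459107731, 0.0024225908562889972]) @ [[-0.8, -0.59], [-0.59, 0.8]]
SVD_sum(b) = [[0.50, 0.37], [-0.18, -0.13]] + [[-0.00, 0.0], [-0.00, 0.0]]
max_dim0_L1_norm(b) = 0.68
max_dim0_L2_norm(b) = 0.53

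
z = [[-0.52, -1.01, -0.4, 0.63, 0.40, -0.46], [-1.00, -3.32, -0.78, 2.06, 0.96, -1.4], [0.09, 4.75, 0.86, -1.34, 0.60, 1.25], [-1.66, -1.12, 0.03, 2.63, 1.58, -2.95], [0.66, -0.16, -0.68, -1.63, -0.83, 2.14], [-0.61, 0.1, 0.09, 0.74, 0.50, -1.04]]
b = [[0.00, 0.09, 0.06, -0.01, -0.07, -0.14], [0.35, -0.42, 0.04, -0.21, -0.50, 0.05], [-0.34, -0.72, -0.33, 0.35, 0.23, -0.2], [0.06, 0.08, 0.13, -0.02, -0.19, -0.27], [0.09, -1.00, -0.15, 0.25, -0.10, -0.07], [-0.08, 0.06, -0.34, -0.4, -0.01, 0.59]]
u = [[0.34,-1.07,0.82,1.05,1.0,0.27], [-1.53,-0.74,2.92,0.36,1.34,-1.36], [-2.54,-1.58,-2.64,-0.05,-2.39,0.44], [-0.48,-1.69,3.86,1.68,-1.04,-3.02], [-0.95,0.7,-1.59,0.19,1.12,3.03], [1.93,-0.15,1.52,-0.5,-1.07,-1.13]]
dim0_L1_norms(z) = [4.54, 10.46, 2.84, 9.03, 4.87, 9.24]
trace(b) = -0.28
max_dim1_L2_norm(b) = 1.05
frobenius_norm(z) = 9.07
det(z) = 0.00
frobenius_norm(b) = 1.86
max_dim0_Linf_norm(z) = 4.75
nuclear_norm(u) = 19.16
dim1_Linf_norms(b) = [0.14, 0.5, 0.72, 0.27, 1.0, 0.59]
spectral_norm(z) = 7.87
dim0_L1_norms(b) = [0.92, 2.37, 1.05, 1.24, 1.1, 1.32]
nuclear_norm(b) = 3.34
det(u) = 155.98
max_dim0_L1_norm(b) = 2.37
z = u @ b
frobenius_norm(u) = 9.76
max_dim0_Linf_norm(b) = 1.0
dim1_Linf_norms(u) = [1.07, 2.92, 2.64, 3.86, 3.03, 1.93]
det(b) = 0.00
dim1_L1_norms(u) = [4.55, 8.25, 9.64, 11.77, 7.58, 6.3]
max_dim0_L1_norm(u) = 13.35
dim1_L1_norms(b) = [0.37, 1.57, 2.17, 0.75, 1.66, 1.48]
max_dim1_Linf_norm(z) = 4.75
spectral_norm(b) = 1.40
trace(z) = -2.22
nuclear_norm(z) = 13.72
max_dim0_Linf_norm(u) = 3.86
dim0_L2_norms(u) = [3.71, 2.75, 5.99, 2.08, 3.46, 4.66]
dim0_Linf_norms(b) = [0.35, 1.0, 0.34, 0.4, 0.5, 0.59]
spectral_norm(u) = 7.55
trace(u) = -1.37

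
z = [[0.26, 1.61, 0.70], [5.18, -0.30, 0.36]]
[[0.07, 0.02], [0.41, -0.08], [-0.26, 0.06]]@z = [[0.12, 0.11, 0.06], [-0.31, 0.68, 0.26], [0.24, -0.44, -0.16]]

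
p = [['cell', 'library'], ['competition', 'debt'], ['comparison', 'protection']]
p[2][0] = 'comparison'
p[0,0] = 'cell'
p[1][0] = 'competition'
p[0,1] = 'library'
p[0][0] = 'cell'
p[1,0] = 'competition'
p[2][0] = 'comparison'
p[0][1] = 'library'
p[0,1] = 'library'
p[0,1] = 'library'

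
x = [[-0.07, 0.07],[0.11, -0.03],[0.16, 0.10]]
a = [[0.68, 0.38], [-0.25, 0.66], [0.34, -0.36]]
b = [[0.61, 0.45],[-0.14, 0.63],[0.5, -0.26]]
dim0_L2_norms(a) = [0.8, 0.84]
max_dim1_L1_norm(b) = 1.06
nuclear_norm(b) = 1.62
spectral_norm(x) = 0.21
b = a + x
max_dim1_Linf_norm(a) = 0.68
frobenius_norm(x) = 0.24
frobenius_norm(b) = 1.14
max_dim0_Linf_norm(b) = 0.63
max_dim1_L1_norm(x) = 0.26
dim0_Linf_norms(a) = [0.68, 0.66]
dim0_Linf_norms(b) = [0.61, 0.63]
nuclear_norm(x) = 0.33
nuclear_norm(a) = 1.64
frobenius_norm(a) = 1.16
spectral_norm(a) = 0.85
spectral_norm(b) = 0.84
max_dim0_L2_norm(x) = 0.21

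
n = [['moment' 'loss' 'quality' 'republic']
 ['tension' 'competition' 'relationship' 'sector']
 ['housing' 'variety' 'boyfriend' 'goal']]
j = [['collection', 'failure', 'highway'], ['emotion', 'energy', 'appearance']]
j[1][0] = 'emotion'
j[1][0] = 'emotion'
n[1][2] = 'relationship'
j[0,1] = 'failure'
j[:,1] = ['failure', 'energy']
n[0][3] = 'republic'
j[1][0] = 'emotion'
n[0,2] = 'quality'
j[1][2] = 'appearance'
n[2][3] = 'goal'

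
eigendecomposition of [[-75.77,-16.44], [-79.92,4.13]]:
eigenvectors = [[-0.76,0.17], [-0.65,-0.99]]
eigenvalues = [-89.76, 18.12]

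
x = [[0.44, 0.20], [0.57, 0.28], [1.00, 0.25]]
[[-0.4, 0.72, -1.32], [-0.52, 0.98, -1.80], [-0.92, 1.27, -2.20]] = x @ [[-0.94,0.81,-1.21], [0.07,1.84,-3.96]]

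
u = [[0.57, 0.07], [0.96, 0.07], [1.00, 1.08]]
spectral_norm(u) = 1.74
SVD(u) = [[-0.30,  -0.39],[-0.49,  -0.72],[-0.82,  0.57]] @ diag([1.7359432499631073, 0.6396882310215852]) @ [[-0.84, -0.54], [-0.54, 0.84]]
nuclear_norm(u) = 2.38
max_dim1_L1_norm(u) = 2.08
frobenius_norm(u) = 1.85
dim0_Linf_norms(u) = [1.0, 1.08]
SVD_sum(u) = [[0.43,0.28], [0.71,0.46], [1.2,0.77]] + [[0.14, -0.21], [0.25, -0.39], [-0.2, 0.31]]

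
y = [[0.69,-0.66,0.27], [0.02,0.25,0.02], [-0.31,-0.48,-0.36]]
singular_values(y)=[1.0, 0.7, 0.05]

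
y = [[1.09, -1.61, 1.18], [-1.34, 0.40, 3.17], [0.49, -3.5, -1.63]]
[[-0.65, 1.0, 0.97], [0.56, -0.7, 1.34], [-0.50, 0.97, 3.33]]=y @[[-0.44, 0.55, -0.99], [0.09, -0.22, -1.16], [-0.02, 0.04, 0.15]]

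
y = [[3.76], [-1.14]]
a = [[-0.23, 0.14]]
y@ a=[[-0.86, 0.53], [0.26, -0.16]]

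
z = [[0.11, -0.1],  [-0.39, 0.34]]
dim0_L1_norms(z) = [0.5, 0.44]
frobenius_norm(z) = 0.54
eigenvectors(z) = [[-0.66, 0.28], [-0.75, -0.96]]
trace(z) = 0.45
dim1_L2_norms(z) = [0.15, 0.52]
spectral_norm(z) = 0.54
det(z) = -0.00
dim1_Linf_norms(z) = [0.11, 0.39]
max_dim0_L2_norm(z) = 0.41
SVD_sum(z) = [[0.11, -0.10], [-0.39, 0.34]] + [[-0.0, -0.0], [-0.00, -0.00]]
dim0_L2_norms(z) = [0.41, 0.35]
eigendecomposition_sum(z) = [[-0.0, -0.0], [-0.00, -0.0]] + [[0.11,-0.1], [-0.39,0.34]]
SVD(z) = [[-0.28, 0.96], [0.96, 0.28]] @ diag([0.5383225483409706, 0.0029721957680036402]) @ [[-0.75, 0.66],[-0.66, -0.75]]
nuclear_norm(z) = 0.54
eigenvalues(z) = [-0.0, 0.45]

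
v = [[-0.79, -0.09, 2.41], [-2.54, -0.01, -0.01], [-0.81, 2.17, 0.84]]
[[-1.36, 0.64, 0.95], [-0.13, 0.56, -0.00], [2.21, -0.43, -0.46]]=v@[[0.05,-0.22,-0.00], [1.23,-0.35,-0.36], [-0.50,0.18,0.38]]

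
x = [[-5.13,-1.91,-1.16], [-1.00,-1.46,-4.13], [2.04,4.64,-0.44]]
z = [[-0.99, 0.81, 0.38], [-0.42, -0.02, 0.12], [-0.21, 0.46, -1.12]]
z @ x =[[5.04, 2.47, -2.36], [2.42, 1.39, 0.52], [-1.67, -5.47, -1.16]]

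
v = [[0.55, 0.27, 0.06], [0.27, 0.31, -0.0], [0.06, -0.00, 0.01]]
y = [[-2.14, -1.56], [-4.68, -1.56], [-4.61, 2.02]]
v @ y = [[-2.72,-1.16], [-2.03,-0.9], [-0.17,-0.07]]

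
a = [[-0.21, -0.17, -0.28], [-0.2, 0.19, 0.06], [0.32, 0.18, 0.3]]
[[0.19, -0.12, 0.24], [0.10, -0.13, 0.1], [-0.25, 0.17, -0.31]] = a@[[-0.52, 0.38, -0.51], [0.09, -0.42, 0.19], [-0.33, 0.40, -0.60]]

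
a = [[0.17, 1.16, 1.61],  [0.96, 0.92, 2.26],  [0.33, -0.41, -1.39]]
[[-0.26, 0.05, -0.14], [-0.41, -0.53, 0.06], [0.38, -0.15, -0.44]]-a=[[-0.43,  -1.11,  -1.75],[-1.37,  -1.45,  -2.2],[0.05,  0.26,  0.95]]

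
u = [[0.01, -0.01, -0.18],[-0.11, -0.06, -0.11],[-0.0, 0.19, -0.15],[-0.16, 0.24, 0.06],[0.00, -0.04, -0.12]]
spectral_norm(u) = 0.34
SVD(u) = [[0.02, -0.62, -0.04],[0.02, -0.38, 0.80],[-0.54, -0.49, -0.48],[-0.84, 0.24, 0.34],[0.10, -0.42, 0.1]] @ diag([0.33563029486546336, 0.29147457798129245, 0.1555470204123163]) @ [[0.39, -0.92, 0.04], [-0.01, 0.04, 1.00], [-0.92, -0.39, 0.0]]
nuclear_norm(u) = 0.78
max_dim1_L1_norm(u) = 0.46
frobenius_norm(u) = 0.47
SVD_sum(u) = [[0.0, -0.01, 0.00], [0.00, -0.01, 0.0], [-0.07, 0.17, -0.01], [-0.11, 0.26, -0.01], [0.01, -0.03, 0.0]] + [[0.0, -0.01, -0.18], [0.00, -0.00, -0.11], [0.00, -0.01, -0.14], [-0.0, 0.00, 0.07], [0.00, -0.00, -0.12]] + [[0.01,0.0,-0.0], [-0.11,-0.05,0.0], [0.07,0.03,-0.00], [-0.05,-0.02,0.0], [-0.01,-0.01,0.00]]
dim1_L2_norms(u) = [0.18, 0.17, 0.24, 0.29, 0.13]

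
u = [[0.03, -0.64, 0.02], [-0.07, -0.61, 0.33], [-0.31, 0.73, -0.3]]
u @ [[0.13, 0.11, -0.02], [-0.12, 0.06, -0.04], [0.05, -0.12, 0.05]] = [[0.08, -0.04, 0.03], [0.08, -0.08, 0.04], [-0.14, 0.05, -0.04]]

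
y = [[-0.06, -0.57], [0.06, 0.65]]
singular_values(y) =[0.87, 0.01]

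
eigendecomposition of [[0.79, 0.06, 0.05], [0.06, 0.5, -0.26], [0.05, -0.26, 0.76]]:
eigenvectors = [[-0.16, 0.98, 0.09], [0.84, 0.19, -0.51], [0.52, 0.01, 0.85]]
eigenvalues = [0.33, 0.8, 0.92]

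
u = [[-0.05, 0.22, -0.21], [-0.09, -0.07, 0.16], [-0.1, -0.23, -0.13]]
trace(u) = -0.25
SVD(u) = [[-0.82, -0.28, -0.49], [0.43, 0.24, -0.87], [0.36, -0.93, -0.08]] @ diag([0.35571395771690095, 0.2704736429212701, 0.11709649341579836]) @ [[-0.10, -0.83, 0.55], [0.31, 0.5, 0.81], [0.94, -0.25, -0.21]]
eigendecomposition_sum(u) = [[-0.12+0.00j, (-0.06+0j), (-0.16-0j)], [(0.02-0j), 0.01-0.00j, 0.02+0.00j], [-0.09+0.00j, -0.04+0.00j, (-0.11-0j)]] + [[0.04+0.05j, 0.14-0.02j, -0.02-0.08j], [-0.05+0.01j, (-0.04+0.11j), 0.07+0.01j], [(-0.01-0.04j), (-0.09-0.03j), (-0.01+0.06j)]] + [[0.04-0.05j,0.14+0.02j,-0.02+0.08j], [(-0.05-0.01j),(-0.04-0.11j),0.07-0.01j], [-0.01+0.04j,(-0.09+0.03j),-0.01-0.06j]]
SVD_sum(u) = [[0.03, 0.24, -0.16],[-0.01, -0.13, 0.09],[-0.01, -0.11, 0.07]] + [[-0.02, -0.04, -0.06], [0.02, 0.03, 0.05], [-0.08, -0.13, -0.20]] + [[-0.05,0.01,0.01], [-0.1,0.03,0.02], [-0.01,0.0,0.00]]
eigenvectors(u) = [[0.81+0.00j, (0.68+0j), 0.68-0.00j], [(-0.11+0j), -0.27+0.50j, (-0.27-0.5j)], [(0.57+0j), -0.41-0.20j, (-0.41+0.2j)]]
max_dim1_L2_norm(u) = 0.31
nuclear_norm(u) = 0.74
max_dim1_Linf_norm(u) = 0.23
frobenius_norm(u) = 0.46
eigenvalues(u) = [(-0.23+0j), (-0.01+0.22j), (-0.01-0.22j)]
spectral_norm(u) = 0.36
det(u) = -0.01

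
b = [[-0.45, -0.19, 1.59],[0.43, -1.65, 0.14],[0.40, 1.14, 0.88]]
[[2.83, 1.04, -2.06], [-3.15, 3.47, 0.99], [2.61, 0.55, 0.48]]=b @ [[-1.54, 2.54, 2.49], [1.64, -1.34, 0.00], [1.54, 1.21, -0.59]]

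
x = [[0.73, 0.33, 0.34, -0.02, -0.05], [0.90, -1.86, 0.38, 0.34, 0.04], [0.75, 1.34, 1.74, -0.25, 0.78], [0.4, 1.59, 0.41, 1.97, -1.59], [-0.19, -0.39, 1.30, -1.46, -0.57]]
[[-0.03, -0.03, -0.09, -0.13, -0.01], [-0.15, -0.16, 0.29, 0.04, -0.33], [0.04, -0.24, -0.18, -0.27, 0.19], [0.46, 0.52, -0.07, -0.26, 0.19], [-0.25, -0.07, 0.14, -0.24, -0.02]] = x @ [[-0.08, -0.05, -0.10, -0.08, -0.09], [0.08, 0.06, -0.17, -0.07, 0.14], [0.02, -0.06, 0.10, -0.11, 0.03], [0.18, 0.07, 0.07, 0.05, 0.01], [0.0, -0.21, -0.04, 0.11, 0.02]]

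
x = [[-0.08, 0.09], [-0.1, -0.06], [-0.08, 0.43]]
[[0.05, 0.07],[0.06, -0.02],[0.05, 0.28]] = x@ [[-0.61, -0.14], [0.01, 0.63]]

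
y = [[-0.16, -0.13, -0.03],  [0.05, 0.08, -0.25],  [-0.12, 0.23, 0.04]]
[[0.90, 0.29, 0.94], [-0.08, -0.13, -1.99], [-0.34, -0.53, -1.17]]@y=[[-0.24, 0.12, -0.06], [0.25, -0.46, -0.04], [0.17, -0.27, 0.10]]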